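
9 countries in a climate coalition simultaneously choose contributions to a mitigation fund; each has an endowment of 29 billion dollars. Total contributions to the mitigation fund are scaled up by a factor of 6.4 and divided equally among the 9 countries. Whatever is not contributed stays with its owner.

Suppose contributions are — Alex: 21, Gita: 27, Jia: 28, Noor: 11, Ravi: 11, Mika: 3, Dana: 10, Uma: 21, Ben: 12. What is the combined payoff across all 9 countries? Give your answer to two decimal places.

Total contributed: 21 + 27 + 28 + 11 + 11 + 3 + 10 + 21 + 12 = 144; total kept: 9 × 29 − 144 = 117.
The mitigation fund pays out 6.4 × 144 = 921.60 in aggregate.
Group total = 117 + 921.60 = 1038.60.

1038.60 billion dollars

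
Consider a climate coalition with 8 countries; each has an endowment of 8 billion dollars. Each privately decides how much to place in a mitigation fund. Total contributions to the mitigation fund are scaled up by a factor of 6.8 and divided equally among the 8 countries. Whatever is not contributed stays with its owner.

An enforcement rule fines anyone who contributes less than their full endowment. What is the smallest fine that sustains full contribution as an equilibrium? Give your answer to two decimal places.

Given the others contribute fully, the best deviation is to contribute 0 (any partial contribution still incurs the fine and gives up units whose private return 0.8500 is below 1).
Deviating from 8 to 0 saves 8 billion dollars but forfeits the deviator's share of the drop in the mitigation fund: 6.8/8 × 8 = 6.80.
So the deviation gain is 8 − 6.80 = 1.20, and the fine must be at least 1.20 billion dollars to wipe it out.

1.20 billion dollars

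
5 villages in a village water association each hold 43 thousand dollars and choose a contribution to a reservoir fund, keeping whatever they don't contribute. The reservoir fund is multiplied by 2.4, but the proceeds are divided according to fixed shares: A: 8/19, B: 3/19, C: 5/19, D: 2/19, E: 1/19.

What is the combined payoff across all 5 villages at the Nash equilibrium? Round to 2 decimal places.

275.20 thousand dollars

Player j's private return per contributed unit is 2.4 × (j's share). Contributing is weakly dominant for j when that share is at least 1/2.4 = 0.4167, and contributing 0 is dominant otherwise.
A alone (share 8/19) is above the threshold, contributing 43; the remaining 4 contribute 0. Total contributed: 43.
The reservoir fund pays out 2.4 × 43 = 103.20 in total (split across the unequal shares, but the aggregate is all that matters for the group sum).
The 4 free-riders keep 43 each, adding 172. Group total = 172 + 103.20 = 275.20.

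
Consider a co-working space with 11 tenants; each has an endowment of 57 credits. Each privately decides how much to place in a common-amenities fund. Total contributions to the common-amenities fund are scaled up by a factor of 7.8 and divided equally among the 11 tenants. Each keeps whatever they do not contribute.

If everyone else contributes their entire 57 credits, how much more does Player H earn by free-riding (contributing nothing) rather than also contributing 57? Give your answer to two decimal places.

Switching from a contribution of 57 to 0 lets Player H keep an extra 57 credits, but lowers the common-amenities fund by 57, which costs Player H their own share of that drop: 7.8/11 × 57 = 40.42.
Net gain = 57 − 40.42 = 16.58. The private return per contributed unit (0.7091) is below 1, so free-riding is indeed the best response regardless of what the others do.

16.58 credits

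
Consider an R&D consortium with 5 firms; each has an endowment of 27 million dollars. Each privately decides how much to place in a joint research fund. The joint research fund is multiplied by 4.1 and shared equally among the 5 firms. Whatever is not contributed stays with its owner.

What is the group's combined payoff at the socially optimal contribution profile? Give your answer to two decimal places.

553.50 million dollars

Each contributed unit returns 4.100 to the group as a whole (0.8200 to each of 5 players), which exceeds 1, so the social optimum is full contribution: group total = 4.100 × 135 = 553.50.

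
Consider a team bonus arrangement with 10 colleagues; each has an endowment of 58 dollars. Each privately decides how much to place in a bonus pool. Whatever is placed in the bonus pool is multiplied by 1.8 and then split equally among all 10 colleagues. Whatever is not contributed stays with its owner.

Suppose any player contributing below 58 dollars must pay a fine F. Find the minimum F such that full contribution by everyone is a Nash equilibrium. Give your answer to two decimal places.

Given the others contribute fully, the best deviation is to contribute 0 (any partial contribution still incurs the fine and gives up units whose private return 0.1800 is below 1).
Deviating from 58 to 0 saves 58 dollars but forfeits the deviator's share of the drop in the bonus pool: 1.8/10 × 58 = 10.44.
So the deviation gain is 58 − 10.44 = 47.56, and the fine must be at least 47.56 dollars to wipe it out.

47.56 dollars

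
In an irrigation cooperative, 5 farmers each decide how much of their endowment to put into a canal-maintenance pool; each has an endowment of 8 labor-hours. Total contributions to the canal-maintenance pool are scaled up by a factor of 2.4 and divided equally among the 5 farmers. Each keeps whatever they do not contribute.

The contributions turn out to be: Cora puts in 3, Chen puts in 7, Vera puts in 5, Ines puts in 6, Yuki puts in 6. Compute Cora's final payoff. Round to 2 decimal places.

17.96 labor-hours

Total contributed: 3 + 7 + 5 + 6 + 6 = 27.
Each receives 2.4 × 27 / 5 = 12.96 from the canal-maintenance pool.
Cora keeps 8 − 3 = 5, so Cora's payoff is 5 + 12.96 = 17.96.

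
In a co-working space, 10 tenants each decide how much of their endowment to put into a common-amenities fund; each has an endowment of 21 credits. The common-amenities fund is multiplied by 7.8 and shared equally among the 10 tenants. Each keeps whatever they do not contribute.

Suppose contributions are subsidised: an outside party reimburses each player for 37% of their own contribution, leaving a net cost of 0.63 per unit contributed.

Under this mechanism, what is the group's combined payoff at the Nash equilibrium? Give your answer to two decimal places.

1715.70 credits

Under the mechanism each unit contributed yields (7.8/10) / 0.63 = 1.2381 back to its contributor per unit of net cost, which exceeds 1, making full contribution the dominant choice for everyone.
At the Nash equilibrium everyone contributes 21. Group total payoff = 10 × (21 × 0.37 + 7.8 × 21) = 1715.70.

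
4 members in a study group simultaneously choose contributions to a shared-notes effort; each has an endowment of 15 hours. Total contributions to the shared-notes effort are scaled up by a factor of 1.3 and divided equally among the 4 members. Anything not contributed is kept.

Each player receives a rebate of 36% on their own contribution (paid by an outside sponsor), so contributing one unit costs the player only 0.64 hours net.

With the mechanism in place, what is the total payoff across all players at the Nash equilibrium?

With the mechanism, a contributed unit returns (1.3/4) / 0.64 = 0.5078 per unit of net cost — still below 1 — so contributing 0 remains dominant for every player.
Everyone keeps their endowment and the group total is 4 × 15 = 60.

60.00 hours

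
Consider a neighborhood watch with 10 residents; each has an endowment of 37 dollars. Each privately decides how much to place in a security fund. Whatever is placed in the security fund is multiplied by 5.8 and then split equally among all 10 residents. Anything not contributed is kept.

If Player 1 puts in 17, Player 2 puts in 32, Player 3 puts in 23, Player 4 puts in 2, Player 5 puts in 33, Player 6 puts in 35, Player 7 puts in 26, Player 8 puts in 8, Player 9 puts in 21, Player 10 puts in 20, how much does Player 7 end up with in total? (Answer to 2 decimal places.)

136.86 dollars

Total contributed: 17 + 32 + 23 + 2 + 33 + 35 + 26 + 8 + 21 + 20 = 217.
Each receives 5.8 × 217 / 10 = 125.86 from the security fund.
Player 7 keeps 37 − 26 = 11, so Player 7's payoff is 11 + 125.86 = 136.86.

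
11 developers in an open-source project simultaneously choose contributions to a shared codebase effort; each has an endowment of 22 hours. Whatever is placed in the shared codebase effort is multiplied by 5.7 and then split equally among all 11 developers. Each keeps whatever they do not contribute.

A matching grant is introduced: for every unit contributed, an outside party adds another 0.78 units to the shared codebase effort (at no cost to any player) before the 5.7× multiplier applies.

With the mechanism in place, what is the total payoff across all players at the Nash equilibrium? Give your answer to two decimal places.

Even with the mechanism, each unit contributed returns only 5.7 × 1.78 / 11 = 0.9224 per unit of net cost, so contributing nothing is still dominant.
Everyone keeps their endowment and the group total is 11 × 22 = 242.

242.00 hours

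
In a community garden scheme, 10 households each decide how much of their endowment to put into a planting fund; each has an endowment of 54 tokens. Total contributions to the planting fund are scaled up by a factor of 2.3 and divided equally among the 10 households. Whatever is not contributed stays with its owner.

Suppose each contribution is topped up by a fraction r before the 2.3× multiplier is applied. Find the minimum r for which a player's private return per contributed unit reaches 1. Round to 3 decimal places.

With matching at rate r, one contributed unit becomes (1 + r) in the planting fund and returns 2.3 × (1 + r) / 10 to the contributor.
Setting this equal to 1: 1 + r = 10/2.3 = 4.3478.
So the minimum matching rate is r = 4.3478 − 1 = 3.348.

3.348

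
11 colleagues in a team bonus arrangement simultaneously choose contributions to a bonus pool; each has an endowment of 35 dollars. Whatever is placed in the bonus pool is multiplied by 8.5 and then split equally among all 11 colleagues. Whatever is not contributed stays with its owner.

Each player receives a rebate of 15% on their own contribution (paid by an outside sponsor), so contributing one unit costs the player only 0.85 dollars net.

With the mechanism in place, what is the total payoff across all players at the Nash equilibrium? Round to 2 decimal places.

385.00 dollars

The effective private return is (8.5/11) / 0.85 = 0.9091, which is still under 1, so the mechanism doesn't change anyone's dominant strategy: zero contribution.
At the Nash equilibrium no one contributes; group total payoff = 11 × 35 = 385.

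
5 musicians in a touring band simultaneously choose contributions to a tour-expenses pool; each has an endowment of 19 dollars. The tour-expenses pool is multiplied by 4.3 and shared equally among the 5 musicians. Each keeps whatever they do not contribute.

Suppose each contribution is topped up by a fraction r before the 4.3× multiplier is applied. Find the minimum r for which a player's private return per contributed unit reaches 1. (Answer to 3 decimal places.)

With matching at rate r, one contributed unit becomes (1 + r) in the tour-expenses pool and returns 4.3 × (1 + r) / 5 to the contributor.
Setting this equal to 1: 1 + r = 5/4.3 = 1.1628.
So the minimum matching rate is r = 1.1628 − 1 = 0.163.

0.163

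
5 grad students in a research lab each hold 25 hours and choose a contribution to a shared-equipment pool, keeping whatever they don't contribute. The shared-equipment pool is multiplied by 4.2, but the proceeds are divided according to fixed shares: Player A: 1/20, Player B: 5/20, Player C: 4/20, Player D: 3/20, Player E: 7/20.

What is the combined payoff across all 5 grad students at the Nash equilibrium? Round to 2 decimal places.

285.00 hours

Each unit j contributes comes back to j as 4.2 × (j's share), so j prefers to contribute only if that share exceeds 1/4.2 = 0.2381; otherwise keeping the unit dominates.
Player B and Player E clear that bar, contributing 25 each; the remaining 3 contribute 0. Total contributed: 50.
The shared-equipment pool pays out 4.2 × 50 = 210.00 in total (split across the unequal shares, but the aggregate is all that matters for the group sum).
The 3 free-riders keep 25 each, adding 75. Group total = 75 + 210.00 = 285.00.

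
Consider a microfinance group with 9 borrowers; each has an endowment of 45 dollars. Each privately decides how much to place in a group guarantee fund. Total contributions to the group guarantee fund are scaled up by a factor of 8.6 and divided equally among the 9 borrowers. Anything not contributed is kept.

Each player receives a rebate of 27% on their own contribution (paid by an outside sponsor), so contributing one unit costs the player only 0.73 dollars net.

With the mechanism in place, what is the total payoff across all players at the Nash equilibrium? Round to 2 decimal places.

Under the mechanism each unit contributed yields (8.6/9) / 0.73 = 1.3090 back to its contributor per unit of net cost, which exceeds 1, making full contribution the dominant choice for everyone.
At the Nash equilibrium everyone contributes 45. Group total payoff = 9 × (45 × 0.27 + 8.6 × 45) = 3592.35.

3592.35 dollars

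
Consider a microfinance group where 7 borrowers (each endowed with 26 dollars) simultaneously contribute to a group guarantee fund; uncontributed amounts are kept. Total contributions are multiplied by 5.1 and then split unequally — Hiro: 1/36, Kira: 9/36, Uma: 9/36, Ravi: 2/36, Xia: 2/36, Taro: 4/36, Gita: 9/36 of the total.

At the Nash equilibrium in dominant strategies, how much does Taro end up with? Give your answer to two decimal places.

Player j's private return per contributed unit is 5.1 × (j's share). Contributing is weakly dominant for j when that share is at least 1/5.1 = 0.1961, and contributing 0 is dominant otherwise.
Kira, Uma and Gita clear that bar, contributing 26 each; the remaining 4 contribute 0. Total contributed: 78.
Taro keeps 26 and receives 5.1 × 78 × 4/36 = 44.20 from the group guarantee fund, for a payoff of 70.20.

70.20 dollars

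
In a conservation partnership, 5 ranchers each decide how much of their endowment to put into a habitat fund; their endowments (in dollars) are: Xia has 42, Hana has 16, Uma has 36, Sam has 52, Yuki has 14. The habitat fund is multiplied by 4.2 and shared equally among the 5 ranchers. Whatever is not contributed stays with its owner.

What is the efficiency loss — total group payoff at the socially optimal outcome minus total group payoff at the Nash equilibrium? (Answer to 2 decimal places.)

The private return per contributed unit is 4.2/5 = 0.8400 < 1 for every player regardless of endowment, so the Nash equilibrium is zero contribution and the group total is Σ E_j = 42 + 16 + 36 + 52 + 14 = 160.
Each contributed unit returns 4.200 to the group, so the social optimum is full contribution by everyone: group total = 4.200 × 160 = 672.00.
Efficiency loss = (4.200 − 1) × 160 = 512.00.

512.00 dollars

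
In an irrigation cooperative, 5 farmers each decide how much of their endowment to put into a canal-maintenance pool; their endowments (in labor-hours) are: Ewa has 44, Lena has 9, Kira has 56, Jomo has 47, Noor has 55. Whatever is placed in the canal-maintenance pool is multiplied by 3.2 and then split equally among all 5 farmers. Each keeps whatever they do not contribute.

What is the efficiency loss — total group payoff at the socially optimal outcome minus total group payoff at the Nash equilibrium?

464.20 labor-hours

The private return per contributed unit is 3.2/5 = 0.6400 < 1 for every player regardless of endowment, so the Nash equilibrium is zero contribution and the group total is Σ E_j = 44 + 9 + 56 + 47 + 55 = 211.
Each contributed unit returns 3.200 to the group, so the social optimum is full contribution by everyone: group total = 3.200 × 211 = 675.20.
Efficiency loss = (3.200 − 1) × 211 = 464.20.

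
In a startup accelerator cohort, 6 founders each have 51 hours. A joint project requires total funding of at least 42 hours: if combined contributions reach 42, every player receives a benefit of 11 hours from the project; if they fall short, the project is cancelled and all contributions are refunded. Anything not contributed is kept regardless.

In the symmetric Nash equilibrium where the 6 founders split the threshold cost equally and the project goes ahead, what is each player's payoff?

Equal share of the threshold: 42/6 = 7.
At this profile no one gains by cutting their contribution: any cut drops the total below 42, the project is cancelled, contributions are refunded, and the deviator ends with 51, which is less than 51 − 7 + 11 = 55. Contributing more than 7 just wastes the excess. So contributing exactly 7 is a best response.
Each player's payoff: 51 − 7 + 11 = 55.

55 hours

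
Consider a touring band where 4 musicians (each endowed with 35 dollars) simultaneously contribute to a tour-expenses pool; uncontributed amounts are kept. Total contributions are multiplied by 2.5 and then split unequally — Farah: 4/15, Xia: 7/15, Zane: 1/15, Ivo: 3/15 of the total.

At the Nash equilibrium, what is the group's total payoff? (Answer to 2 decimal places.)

192.50 dollars

Player j's private return per contributed unit is 2.5 × (j's share). Contributing is weakly dominant for j when that share is at least 1/2.5 = 0.4000, and contributing 0 is dominant otherwise.
Xia alone (share 7/15) is above the threshold, contributing 35; the remaining 3 contribute 0. Total contributed: 35.
The tour-expenses pool pays out 2.5 × 35 = 87.50 in total (split across the unequal shares, but the aggregate is all that matters for the group sum).
The 3 free-riders keep 35 each, adding 105. Group total = 105 + 87.50 = 192.50.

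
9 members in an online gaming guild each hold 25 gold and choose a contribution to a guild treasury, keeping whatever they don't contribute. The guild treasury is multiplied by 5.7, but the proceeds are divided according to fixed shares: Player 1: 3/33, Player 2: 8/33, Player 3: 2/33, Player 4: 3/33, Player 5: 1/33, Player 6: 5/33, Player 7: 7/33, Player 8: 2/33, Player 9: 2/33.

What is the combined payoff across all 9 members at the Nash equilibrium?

460.00 gold

For player j, contributing a unit is worthwhile iff 5.7 × (j's share) ≥ 1, i.e. iff j's share is at least 0.1754.
Player 2 and Player 7 clear that bar, contributing 25 each; the remaining 7 contribute 0. Total contributed: 50.
The guild treasury pays out 5.7 × 50 = 285.00 in total (split across the unequal shares, but the aggregate is all that matters for the group sum).
The 7 free-riders keep 25 each, adding 175. Group total = 175 + 285.00 = 460.00.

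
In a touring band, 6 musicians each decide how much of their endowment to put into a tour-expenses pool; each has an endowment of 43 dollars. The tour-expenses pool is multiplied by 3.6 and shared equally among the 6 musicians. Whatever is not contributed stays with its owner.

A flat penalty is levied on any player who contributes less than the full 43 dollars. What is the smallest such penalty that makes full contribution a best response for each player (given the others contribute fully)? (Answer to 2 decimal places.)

Given the others contribute fully, the best deviation is to contribute 0 (any partial contribution still incurs the fine and gives up units whose private return 0.6000 is below 1).
Deviating from 43 to 0 saves 43 dollars but forfeits the deviator's share of the drop in the tour-expenses pool: 3.6/6 × 43 = 25.80.
So the deviation gain is 43 − 25.80 = 17.20, and the fine must be at least 17.20 dollars to wipe it out.

17.20 dollars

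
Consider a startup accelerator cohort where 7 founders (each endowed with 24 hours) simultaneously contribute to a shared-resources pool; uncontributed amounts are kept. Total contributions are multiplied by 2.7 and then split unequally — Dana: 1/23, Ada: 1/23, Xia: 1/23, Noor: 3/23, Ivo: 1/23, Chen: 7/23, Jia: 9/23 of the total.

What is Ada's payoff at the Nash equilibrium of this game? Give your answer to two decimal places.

For player j, contributing a unit is worthwhile iff 2.7 × (j's share) ≥ 1, i.e. iff j's share is at least 0.3704.
Only Jia (9/23) clears that bar, contributing 24; the remaining 6 contribute 0. Total contributed: 24.
Ada keeps 24 and receives 2.7 × 24 × 1/23 = 2.82 from the shared-resources pool, for a payoff of 26.82.

26.82 hours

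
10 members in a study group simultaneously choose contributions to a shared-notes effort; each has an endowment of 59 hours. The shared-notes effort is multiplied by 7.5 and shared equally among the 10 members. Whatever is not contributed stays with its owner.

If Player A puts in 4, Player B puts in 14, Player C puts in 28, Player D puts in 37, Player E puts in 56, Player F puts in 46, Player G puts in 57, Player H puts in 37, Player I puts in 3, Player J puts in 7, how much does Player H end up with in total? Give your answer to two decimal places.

238.75 hours

Total contributed: 4 + 14 + 28 + 37 + 56 + 46 + 57 + 37 + 3 + 7 = 289.
Each receives 7.5 × 289 / 10 = 216.75 from the shared-notes effort.
Player H keeps 59 − 37 = 22, so Player H's payoff is 22 + 216.75 = 238.75.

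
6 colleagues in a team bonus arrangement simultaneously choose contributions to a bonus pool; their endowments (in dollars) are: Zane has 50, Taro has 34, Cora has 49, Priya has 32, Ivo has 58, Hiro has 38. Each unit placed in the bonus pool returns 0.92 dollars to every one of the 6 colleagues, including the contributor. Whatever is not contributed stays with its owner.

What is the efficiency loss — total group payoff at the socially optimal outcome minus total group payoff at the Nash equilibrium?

1179.72 dollars

The private return per contributed unit is 0.92 < 1 for everyone, so the Nash equilibrium is zero contribution and the group total is Σ E_j = 50 + 34 + 49 + 32 + 58 + 38 = 261.
Each contributed unit returns 5.520 to the group, so the social optimum is full contribution by everyone: group total = 5.520 × 261 = 1440.72.
Efficiency loss = (5.520 − 1) × 261 = 1179.72.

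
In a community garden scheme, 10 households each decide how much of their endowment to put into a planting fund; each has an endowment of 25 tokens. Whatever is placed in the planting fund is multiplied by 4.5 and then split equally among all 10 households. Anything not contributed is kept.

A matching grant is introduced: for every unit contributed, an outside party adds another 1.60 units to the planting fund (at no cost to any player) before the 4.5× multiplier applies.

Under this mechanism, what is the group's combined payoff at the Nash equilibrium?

With the mechanism, a contributed unit returns 4.5 × 2.60 / 10 = 1.1700 per unit of net cost to the contributor — now above 1 — so contributing fully is weakly dominant for every player.
So the Nash equilibrium is full contribution by all 10; the group earns 4.5 × 2.60 × 250 = 2925.00.

2925.00 tokens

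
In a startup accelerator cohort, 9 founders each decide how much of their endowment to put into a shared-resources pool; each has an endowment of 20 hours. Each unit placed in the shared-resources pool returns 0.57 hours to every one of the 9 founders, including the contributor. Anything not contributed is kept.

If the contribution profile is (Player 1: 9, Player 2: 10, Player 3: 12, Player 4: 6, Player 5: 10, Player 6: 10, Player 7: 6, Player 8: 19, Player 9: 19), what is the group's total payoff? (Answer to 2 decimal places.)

597.13 hours

Total contributed: 9 + 10 + 12 + 6 + 10 + 10 + 6 + 19 + 19 = 101; total kept: 9 × 20 − 101 = 79.
The shared-resources pool pays out 0.57 × 9 × 101 = 518.13 in aggregate.
Group total = 79 + 518.13 = 597.13.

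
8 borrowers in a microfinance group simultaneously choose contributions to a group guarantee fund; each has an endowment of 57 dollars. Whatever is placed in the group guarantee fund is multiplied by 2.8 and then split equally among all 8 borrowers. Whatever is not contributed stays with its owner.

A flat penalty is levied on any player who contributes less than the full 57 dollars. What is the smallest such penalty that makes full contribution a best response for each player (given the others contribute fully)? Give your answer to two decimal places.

37.05 dollars

Given the others contribute fully, the best deviation is to contribute 0 (any partial contribution still incurs the fine and gives up units whose private return 0.3500 is below 1).
Deviating from 57 to 0 saves 57 dollars but forfeits the deviator's share of the drop in the group guarantee fund: 2.8/8 × 57 = 19.95.
So the deviation gain is 57 − 19.95 = 37.05, and the fine must be at least 37.05 dollars to wipe it out.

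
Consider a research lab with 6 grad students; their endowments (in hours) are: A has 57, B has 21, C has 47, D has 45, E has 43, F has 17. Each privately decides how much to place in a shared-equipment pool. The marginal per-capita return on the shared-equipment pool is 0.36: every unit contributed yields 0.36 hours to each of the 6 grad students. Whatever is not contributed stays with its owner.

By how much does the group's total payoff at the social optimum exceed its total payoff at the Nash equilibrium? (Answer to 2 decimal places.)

The private return per contributed unit is 0.36 < 1 for everyone, so the Nash equilibrium is zero contribution and the group total is Σ E_j = 57 + 21 + 47 + 45 + 43 + 17 = 230.
Each contributed unit returns 2.160 to the group, so the social optimum is full contribution by everyone: group total = 2.160 × 230 = 496.80.
Efficiency loss = (2.160 − 1) × 230 = 266.80.

266.80 hours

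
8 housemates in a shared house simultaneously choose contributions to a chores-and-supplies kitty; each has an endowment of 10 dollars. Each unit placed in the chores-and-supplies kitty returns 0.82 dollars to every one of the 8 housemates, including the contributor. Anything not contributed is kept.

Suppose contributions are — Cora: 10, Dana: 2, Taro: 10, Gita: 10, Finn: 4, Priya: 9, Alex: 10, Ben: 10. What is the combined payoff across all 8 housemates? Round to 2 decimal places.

Total contributed: 10 + 2 + 10 + 10 + 4 + 9 + 10 + 10 = 65; total kept: 8 × 10 − 65 = 15.
The chores-and-supplies kitty pays out 0.82 × 8 × 65 = 426.40 in aggregate.
Group total = 15 + 426.40 = 441.40.

441.40 dollars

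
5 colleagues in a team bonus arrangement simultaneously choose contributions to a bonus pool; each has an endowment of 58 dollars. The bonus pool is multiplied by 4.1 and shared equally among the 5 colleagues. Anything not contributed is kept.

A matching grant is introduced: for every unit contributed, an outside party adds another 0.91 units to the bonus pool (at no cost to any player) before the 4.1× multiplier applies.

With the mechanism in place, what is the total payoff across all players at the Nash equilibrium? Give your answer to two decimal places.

2270.99 dollars

The effective private return per unit is now 4.1 × 1.91 / 5 = 1.5662 > 1, so every player's dominant strategy flips to full contribution.
So the Nash equilibrium is full contribution by all 5; the group earns 4.1 × 1.91 × 290 = 2270.99.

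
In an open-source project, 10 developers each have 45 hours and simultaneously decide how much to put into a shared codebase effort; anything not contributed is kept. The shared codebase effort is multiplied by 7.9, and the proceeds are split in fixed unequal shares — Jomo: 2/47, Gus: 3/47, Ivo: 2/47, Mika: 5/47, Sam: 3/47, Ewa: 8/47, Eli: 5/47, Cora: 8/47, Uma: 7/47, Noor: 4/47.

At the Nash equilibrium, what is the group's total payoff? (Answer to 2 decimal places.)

1381.50 hours

Each unit j contributes comes back to j as 7.9 × (j's share), so j prefers to contribute only if that share exceeds 1/7.9 = 0.1266; otherwise keeping the unit dominates.
The shares above 0.1266 belong to Ewa, Cora and Uma, contributing 45 each; the remaining 7 contribute 0. Total contributed: 135.
The shared codebase effort pays out 7.9 × 135 = 1066.50 in total (split across the unequal shares, but the aggregate is all that matters for the group sum).
The 7 free-riders keep 45 each, adding 315. Group total = 315 + 1066.50 = 1381.50.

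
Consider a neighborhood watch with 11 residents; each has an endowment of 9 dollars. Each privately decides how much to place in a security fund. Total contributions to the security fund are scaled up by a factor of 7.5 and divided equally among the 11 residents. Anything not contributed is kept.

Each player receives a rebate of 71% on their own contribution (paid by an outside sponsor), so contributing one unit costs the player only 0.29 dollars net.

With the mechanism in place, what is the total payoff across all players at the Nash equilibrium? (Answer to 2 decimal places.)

812.79 dollars

With the mechanism, a contributed unit returns (7.5/11) / 0.29 = 2.3511 per unit of net cost to the contributor — now above 1 — so contributing fully is weakly dominant for every player.
At the Nash equilibrium everyone contributes 9. Group total payoff = 11 × (9 × 0.71 + 7.5 × 9) = 812.79.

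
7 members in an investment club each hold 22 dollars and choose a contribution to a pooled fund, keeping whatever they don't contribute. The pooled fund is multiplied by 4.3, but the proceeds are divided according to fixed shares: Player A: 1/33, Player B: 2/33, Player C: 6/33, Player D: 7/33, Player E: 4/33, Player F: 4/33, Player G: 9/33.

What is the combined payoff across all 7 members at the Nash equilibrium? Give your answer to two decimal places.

Player j's private return per contributed unit is 4.3 × (j's share). Contributing is weakly dominant for j when that share is at least 1/4.3 = 0.2326, and contributing 0 is dominant otherwise.
Player G alone (share 9/33) is above the threshold, contributing 22; the remaining 6 contribute 0. Total contributed: 22.
The pooled fund pays out 4.3 × 22 = 94.60 in total (split across the unequal shares, but the aggregate is all that matters for the group sum).
The 6 free-riders keep 22 each, adding 132. Group total = 132 + 94.60 = 226.60.

226.60 dollars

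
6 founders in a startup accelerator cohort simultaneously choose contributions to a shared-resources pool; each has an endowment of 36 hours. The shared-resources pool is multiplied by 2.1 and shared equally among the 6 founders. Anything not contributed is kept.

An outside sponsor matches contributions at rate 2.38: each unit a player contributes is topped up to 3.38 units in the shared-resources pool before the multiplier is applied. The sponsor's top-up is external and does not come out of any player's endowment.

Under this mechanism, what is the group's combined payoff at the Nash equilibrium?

1533.17 hours

With the mechanism, a contributed unit returns 2.1 × 3.38 / 6 = 1.1830 per unit of net cost to the contributor — now above 1 — so contributing fully is weakly dominant for every player.
So the Nash equilibrium is full contribution by all 6; the group earns 2.1 × 3.38 × 216 = 1533.17.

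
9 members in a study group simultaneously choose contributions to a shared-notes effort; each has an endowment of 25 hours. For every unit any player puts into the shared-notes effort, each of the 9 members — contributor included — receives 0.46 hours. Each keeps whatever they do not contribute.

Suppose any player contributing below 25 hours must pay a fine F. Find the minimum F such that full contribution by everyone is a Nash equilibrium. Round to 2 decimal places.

13.50 hours

Given the others contribute fully, the best deviation is to contribute 0 (any partial contribution still incurs the fine and gives up units whose private return 0.46 is below 1).
Deviating from 25 to 0 saves 25 hours but forfeits the deviator's share of the drop in the shared-notes effort: 0.46 × 25 = 11.50.
So the deviation gain is 25 − 11.50 = 13.50, and the fine must be at least 13.50 hours to wipe it out.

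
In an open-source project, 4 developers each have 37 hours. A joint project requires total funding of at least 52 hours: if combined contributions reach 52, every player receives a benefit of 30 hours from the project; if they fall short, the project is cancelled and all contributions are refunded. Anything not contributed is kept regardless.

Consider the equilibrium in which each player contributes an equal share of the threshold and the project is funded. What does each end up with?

54 hours

Equal share of the threshold: 52/4 = 13.
At this profile no one gains by cutting their contribution: any cut drops the total below 52, the project is cancelled, contributions are refunded, and the deviator ends with 37, which is less than 37 − 13 + 30 = 54. Contributing more than 13 just wastes the excess. So contributing exactly 13 is a best response.
Each player's payoff: 37 − 13 + 30 = 54.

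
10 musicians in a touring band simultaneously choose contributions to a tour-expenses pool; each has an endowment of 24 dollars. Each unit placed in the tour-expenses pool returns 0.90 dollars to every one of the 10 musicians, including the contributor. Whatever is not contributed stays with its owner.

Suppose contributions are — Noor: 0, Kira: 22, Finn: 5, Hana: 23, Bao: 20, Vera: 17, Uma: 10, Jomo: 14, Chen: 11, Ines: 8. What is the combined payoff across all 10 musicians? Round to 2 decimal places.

Total contributed: 0 + 22 + 5 + 23 + 20 + 17 + 10 + 14 + 11 + 8 = 130; total kept: 10 × 24 − 130 = 110.
The tour-expenses pool pays out 0.90 × 10 × 130 = 1170.00 in aggregate.
Group total = 110 + 1170.00 = 1280.00.

1280.00 dollars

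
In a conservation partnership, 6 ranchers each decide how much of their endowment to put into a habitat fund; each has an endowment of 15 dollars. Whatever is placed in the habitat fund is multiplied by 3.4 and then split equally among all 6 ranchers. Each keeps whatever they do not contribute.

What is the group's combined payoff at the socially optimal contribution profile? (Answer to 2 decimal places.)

306.00 dollars

Each contributed unit returns 3.400 to the group as a whole (0.5667 to each of 6 players), which exceeds 1, so the social optimum is full contribution: group total = 3.400 × 90 = 306.00.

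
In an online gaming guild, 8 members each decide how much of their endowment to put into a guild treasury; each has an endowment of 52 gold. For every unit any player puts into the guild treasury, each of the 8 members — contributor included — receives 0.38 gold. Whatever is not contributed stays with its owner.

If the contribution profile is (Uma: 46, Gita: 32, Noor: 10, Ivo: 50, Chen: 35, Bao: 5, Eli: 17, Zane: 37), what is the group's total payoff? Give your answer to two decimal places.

889.28 gold

Total contributed: 46 + 32 + 10 + 50 + 35 + 5 + 17 + 37 = 232; total kept: 8 × 52 − 232 = 184.
The guild treasury pays out 0.38 × 8 × 232 = 705.28 in aggregate.
Group total = 184 + 705.28 = 889.28.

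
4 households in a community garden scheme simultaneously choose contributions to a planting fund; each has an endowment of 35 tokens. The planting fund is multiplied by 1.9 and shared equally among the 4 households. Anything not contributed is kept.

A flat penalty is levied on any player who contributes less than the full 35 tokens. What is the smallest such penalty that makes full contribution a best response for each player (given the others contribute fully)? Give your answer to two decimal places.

18.38 tokens

Given the others contribute fully, the best deviation is to contribute 0 (any partial contribution still incurs the fine and gives up units whose private return 0.4750 is below 1).
Deviating from 35 to 0 saves 35 tokens but forfeits the deviator's share of the drop in the planting fund: 1.9/4 × 35 = 16.62.
So the deviation gain is 35 − 16.62 = 18.38, and the fine must be at least 18.38 tokens to wipe it out.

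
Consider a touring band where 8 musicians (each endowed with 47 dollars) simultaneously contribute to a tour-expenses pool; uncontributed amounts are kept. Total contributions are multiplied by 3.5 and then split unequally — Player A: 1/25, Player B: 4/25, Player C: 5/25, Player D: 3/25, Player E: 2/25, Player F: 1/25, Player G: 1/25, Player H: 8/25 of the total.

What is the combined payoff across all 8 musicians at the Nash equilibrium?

For player j, contributing a unit is worthwhile iff 3.5 × (j's share) ≥ 1, i.e. iff j's share is at least 0.2857.
Player H alone (share 8/25) is above the threshold, contributing 47; the remaining 7 contribute 0. Total contributed: 47.
The tour-expenses pool pays out 3.5 × 47 = 164.50 in total (split across the unequal shares, but the aggregate is all that matters for the group sum).
The 7 free-riders keep 47 each, adding 329. Group total = 329 + 164.50 = 493.50.

493.50 dollars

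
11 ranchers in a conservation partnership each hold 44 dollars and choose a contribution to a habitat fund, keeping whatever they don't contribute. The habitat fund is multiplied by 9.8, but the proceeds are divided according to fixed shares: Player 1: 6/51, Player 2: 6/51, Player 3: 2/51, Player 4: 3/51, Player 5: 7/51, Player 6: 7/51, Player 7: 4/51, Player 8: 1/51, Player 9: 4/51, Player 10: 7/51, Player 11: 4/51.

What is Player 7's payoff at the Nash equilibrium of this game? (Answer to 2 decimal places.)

213.10 dollars

Player j's private return per contributed unit is 9.8 × (j's share). Contributing is weakly dominant for j when that share is at least 1/9.8 = 0.1020, and contributing 0 is dominant otherwise.
Player 1, Player 2, Player 5, Player 6 and Player 10 are above the threshold, contributing 44 each; the remaining 6 contribute 0. Total contributed: 220.
Player 7 keeps 44 and receives 9.8 × 220 × 4/51 = 169.10 from the habitat fund, for a payoff of 213.10.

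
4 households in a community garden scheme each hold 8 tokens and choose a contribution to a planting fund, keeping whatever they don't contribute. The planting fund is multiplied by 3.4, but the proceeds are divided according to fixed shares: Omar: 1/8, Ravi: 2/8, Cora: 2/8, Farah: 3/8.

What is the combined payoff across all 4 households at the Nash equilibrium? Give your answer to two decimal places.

51.20 tokens

A player with share s gets back 3.4·s per unit contributed, so full contribution is dominant for anyone with s > 1/3.4 = 0.2941 and zero contribution is dominant for anyone below.
The only share above 0.2941 is Farah's 3/8, contributing 8; the remaining 3 contribute 0. Total contributed: 8.
The planting fund pays out 3.4 × 8 = 27.20 in total (split across the unequal shares, but the aggregate is all that matters for the group sum).
The 3 free-riders keep 8 each, adding 24. Group total = 24 + 27.20 = 51.20.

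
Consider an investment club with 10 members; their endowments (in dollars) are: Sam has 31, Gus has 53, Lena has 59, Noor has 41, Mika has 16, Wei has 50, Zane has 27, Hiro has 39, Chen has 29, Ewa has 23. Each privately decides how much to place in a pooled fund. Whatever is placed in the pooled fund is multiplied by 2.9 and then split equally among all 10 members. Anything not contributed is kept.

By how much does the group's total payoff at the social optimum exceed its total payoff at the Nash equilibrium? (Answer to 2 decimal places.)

699.20 dollars

The private return per contributed unit is 2.9/10 = 0.2900 < 1 for every player regardless of endowment, so the Nash equilibrium is zero contribution and the group total is Σ E_j = 31 + 53 + 59 + 41 + 16 + 50 + 27 + 39 + 29 + 23 = 368.
Each contributed unit returns 2.900 to the group, so the social optimum is full contribution by everyone: group total = 2.900 × 368 = 1067.20.
Efficiency loss = (2.900 − 1) × 368 = 699.20.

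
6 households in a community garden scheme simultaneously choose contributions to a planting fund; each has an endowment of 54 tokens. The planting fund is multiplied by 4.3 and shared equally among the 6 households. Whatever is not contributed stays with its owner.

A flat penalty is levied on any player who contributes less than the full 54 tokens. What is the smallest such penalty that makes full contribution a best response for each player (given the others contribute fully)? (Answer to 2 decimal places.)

Given the others contribute fully, the best deviation is to contribute 0 (any partial contribution still incurs the fine and gives up units whose private return 0.7167 is below 1).
Deviating from 54 to 0 saves 54 tokens but forfeits the deviator's share of the drop in the planting fund: 4.3/6 × 54 = 38.70.
So the deviation gain is 54 − 38.70 = 15.30, and the fine must be at least 15.30 tokens to wipe it out.

15.30 tokens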